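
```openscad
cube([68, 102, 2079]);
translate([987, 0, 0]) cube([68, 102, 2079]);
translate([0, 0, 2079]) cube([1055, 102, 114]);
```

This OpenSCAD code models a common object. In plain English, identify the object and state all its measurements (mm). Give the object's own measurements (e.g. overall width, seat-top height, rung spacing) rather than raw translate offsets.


A door frame. The clear opening is 919 mm wide and 2079 mm high. Two 68 mm wide jambs, 102 mm deep, stand either side of the opening from the floor to the top of the opening. A 114 mm thick head sits across the top of both jambs, spanning the full outside width of the frame.


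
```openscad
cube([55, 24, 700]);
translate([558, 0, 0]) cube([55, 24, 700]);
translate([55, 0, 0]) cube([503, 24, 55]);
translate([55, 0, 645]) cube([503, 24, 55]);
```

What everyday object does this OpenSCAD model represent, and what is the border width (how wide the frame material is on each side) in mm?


A picture frame. The border width is 55 mm.

Four thin pieces enclosing a rectangular opening — a picture frame. The two full-height stiles are 700 mm tall; the top rail sits at z = 645 and is 55 mm tall, so the border above the opening is 700 − 645 = 55 mm, matching the stile x-width.


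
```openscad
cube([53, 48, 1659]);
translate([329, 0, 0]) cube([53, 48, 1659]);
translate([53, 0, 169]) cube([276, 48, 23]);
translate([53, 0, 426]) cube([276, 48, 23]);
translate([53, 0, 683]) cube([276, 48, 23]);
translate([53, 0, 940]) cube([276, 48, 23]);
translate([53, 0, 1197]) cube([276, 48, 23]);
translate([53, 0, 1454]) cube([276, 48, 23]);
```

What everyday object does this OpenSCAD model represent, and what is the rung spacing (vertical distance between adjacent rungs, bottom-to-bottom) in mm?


A ladder. The rung spacing is 257 mm.

Two tall 53×48 posts with 6 short bars between them — a ladder. Adjacent rungs sit at z = 169 and z = 426, so the spacing is 426 − 169 = 257 mm.


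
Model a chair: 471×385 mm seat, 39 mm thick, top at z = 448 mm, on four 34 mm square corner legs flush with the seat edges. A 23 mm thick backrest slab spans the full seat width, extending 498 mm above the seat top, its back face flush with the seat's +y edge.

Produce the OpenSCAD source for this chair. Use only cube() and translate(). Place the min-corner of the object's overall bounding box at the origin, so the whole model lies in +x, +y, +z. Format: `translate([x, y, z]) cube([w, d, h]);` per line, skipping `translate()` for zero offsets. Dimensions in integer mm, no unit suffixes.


translate([0, 0, 409]) cube([471, 385, 39]);
cube([34, 34, 409]);
translate([437, 0, 0]) cube([34, 34, 409]);
translate([0, 351, 0]) cube([34, 34, 409]);
translate([437, 351, 0]) cube([34, 34, 409]);
translate([0, 362, 448]) cube([471, 23, 498]);


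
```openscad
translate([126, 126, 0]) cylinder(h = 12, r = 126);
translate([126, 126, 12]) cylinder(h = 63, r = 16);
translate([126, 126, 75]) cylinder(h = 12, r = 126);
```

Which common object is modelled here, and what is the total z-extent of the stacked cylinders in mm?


A spool. The overall height is 87 mm.

Three coaxial cylinders, large–small–large — a spool. Two 12 mm flanges and a 63 mm core give 12 + 63 + 12 = 87 mm.


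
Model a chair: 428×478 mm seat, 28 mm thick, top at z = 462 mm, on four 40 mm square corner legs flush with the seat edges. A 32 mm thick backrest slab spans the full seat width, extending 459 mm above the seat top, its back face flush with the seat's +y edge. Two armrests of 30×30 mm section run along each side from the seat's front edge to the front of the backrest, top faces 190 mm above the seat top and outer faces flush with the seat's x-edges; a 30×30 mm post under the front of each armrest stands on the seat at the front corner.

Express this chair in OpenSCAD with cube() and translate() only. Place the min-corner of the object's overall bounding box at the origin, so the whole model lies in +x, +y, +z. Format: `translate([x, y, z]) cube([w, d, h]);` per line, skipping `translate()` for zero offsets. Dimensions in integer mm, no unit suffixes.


// leg_h = 462 - 28 = 434
// arm post h = 190 - 30 = 160
translate([0, 0, 434]) cube([428, 478, 28]);
cube([40, 40, 434]);
translate([388, 0, 0]) cube([40, 40, 434]);
translate([0, 438, 0]) cube([40, 40, 434]);
translate([388, 438, 0]) cube([40, 40, 434]);
translate([0, 446, 462]) cube([428, 32, 459]);
translate([0, 0, 622]) cube([30, 446, 30]);
translate([398, 0, 622]) cube([30, 446, 30]);
translate([0, 0, 462]) cube([30, 30, 160]);
translate([398, 0, 462]) cube([30, 30, 160]);


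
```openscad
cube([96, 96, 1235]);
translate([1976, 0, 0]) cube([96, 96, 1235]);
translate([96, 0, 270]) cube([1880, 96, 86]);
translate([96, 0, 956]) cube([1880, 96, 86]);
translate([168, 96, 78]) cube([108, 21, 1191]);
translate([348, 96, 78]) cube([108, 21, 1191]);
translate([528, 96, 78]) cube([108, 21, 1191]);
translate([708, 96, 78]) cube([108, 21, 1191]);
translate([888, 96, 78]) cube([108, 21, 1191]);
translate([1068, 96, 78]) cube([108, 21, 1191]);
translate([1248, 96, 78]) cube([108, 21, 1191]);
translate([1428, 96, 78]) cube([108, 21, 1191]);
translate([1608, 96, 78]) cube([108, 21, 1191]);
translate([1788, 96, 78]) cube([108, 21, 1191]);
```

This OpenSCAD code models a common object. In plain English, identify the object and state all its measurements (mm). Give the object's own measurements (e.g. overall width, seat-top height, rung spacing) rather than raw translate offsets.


A fence section. Two 96×96 mm posts, 1235 mm tall, stand on the floor with a clear span of 1880 mm between their inner faces. Two horizontal rails of 96×86 mm section span the gap between the posts with their undersides at z = 270 mm and z = 956 mm, flush with the posts' −y face. 10 pickets, each 108 mm wide, 21 mm thick and 1191 mm tall, are fixed to the +y face of the rails with their bottoms at z = 78 mm, spaced across the span with a 72 mm gap after the −x post and between neighbouring pickets, with 80 mm left before the +x post.


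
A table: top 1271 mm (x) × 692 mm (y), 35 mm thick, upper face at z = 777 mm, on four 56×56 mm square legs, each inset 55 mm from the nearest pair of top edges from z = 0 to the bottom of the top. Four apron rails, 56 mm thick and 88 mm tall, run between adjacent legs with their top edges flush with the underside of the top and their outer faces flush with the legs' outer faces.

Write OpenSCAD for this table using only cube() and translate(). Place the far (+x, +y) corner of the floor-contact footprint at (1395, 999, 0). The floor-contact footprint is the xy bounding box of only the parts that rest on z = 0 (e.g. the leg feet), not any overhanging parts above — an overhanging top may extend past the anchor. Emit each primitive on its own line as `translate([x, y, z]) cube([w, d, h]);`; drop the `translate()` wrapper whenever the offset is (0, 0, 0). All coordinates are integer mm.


translate([179, 362, 742]) cube([1271, 692, 35]);
translate([234, 417, 0]) cube([56, 56, 742]);
translate([1339, 417, 0]) cube([56, 56, 742]);
translate([234, 943, 0]) cube([56, 56, 742]);
translate([1339, 943, 0]) cube([56, 56, 742]);
translate([290, 417, 654]) cube([1049, 56, 88]);
translate([290, 943, 654]) cube([1049, 56, 88]);
translate([234, 473, 654]) cube([56, 470, 88]);
translate([1339, 473, 654]) cube([56, 470, 88]);


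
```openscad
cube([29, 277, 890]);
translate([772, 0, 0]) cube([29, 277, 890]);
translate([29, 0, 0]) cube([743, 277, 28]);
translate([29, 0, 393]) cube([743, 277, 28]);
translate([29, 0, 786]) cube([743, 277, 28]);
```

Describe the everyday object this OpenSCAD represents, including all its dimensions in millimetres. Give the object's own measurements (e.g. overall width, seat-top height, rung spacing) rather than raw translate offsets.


An open bookshelf. Two side panels, each 29 mm thick, 277 mm deep and 890 mm tall, stand 801 mm apart (outside-to-outside). Between them sit 3 shelves, each 28 mm thick and 277 mm deep, spanning the full gap between the sides. The bottom shelf rests on the floor (its underside at z = 0) and the clear gap between one shelf's top and the next shelf's underside is 365 mm.


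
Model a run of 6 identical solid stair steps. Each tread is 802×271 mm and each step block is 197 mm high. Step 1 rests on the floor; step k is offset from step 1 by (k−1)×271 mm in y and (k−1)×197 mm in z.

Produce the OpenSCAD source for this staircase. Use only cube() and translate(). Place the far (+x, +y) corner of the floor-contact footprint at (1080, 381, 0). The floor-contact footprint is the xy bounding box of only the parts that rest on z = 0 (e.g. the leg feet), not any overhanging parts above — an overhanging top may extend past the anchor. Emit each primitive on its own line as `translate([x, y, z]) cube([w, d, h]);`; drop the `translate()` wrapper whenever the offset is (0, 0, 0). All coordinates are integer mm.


translate([278, 110, 0]) cube([802, 271, 197]);
translate([278, 381, 197]) cube([802, 271, 197]);
translate([278, 652, 394]) cube([802, 271, 197]);
translate([278, 923, 591]) cube([802, 271, 197]);
translate([278, 1194, 788]) cube([802, 271, 197]);
translate([278, 1465, 985]) cube([802, 271, 197]);


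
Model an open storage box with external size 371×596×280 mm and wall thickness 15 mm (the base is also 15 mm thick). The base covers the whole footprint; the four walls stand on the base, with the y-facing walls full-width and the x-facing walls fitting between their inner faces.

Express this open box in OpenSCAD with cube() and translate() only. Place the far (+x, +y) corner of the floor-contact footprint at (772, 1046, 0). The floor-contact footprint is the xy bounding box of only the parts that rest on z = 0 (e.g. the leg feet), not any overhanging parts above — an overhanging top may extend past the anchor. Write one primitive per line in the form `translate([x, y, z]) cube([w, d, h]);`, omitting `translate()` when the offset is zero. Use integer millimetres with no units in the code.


translate([401, 450, 0]) cube([371, 596, 15]);
translate([401, 450, 15]) cube([371, 15, 265]);
translate([401, 1031, 15]) cube([371, 15, 265]);
translate([401, 465, 15]) cube([15, 566, 265]);
translate([757, 465, 15]) cube([15, 566, 265]);


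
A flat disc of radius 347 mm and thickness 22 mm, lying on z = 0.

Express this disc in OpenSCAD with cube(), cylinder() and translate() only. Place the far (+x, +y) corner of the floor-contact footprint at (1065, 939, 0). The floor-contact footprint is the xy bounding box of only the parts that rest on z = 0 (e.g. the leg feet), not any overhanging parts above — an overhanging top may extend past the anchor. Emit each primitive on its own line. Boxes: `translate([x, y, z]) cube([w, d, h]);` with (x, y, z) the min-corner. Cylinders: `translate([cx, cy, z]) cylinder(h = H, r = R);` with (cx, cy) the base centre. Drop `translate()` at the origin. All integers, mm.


translate([718, 592, 0]) cylinder(h = 22, r = 347);


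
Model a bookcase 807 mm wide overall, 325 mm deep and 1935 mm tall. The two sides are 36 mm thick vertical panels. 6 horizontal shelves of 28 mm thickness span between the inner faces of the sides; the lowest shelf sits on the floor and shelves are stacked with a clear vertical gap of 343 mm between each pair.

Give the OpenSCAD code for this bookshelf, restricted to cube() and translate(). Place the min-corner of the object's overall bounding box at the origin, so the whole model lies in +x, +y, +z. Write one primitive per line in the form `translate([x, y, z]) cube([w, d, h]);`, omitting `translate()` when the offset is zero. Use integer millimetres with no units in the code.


cube([36, 325, 1935]);
translate([771, 0, 0]) cube([36, 325, 1935]);
translate([36, 0, 0]) cube([735, 325, 28]);
translate([36, 0, 371]) cube([735, 325, 28]);
translate([36, 0, 742]) cube([735, 325, 28]);
translate([36, 0, 1113]) cube([735, 325, 28]);
translate([36, 0, 1484]) cube([735, 325, 28]);
translate([36, 0, 1855]) cube([735, 325, 28]);


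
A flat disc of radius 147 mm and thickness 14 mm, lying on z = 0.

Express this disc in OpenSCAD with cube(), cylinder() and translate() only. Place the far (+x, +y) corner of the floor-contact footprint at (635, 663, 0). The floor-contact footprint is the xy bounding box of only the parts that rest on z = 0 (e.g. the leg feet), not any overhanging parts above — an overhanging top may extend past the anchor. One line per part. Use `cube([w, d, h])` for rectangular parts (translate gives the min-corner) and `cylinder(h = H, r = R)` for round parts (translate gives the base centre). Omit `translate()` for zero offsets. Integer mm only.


translate([488, 516, 0]) cylinder(h = 14, r = 147);


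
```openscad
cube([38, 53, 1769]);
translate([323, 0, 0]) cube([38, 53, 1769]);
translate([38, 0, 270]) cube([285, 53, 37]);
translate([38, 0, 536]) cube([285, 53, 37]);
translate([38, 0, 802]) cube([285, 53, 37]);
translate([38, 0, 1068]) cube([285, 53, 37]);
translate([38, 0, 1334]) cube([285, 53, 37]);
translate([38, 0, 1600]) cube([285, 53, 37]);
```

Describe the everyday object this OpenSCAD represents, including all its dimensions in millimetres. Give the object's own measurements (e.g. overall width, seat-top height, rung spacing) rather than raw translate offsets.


A straight ladder. Two 38×53 mm vertical rails, 1769 mm tall, stand 361 mm apart (outside-to-outside) with their front faces coplanar on the −y side. 6 rungs, each 53 mm deep and 37 mm tall, span between the inner faces of the rails, front faces flush with the rails. The lowest rung's underside is at z = 270 mm and rungs are spaced 266 mm apart (underside to underside).


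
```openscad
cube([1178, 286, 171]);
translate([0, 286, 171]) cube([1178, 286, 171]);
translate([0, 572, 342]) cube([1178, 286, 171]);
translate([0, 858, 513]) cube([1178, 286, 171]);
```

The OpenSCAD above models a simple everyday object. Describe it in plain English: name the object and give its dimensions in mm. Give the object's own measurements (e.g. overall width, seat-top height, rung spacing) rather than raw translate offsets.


A straight staircase of 4 solid steps. Each step is 1178 mm wide (x), 286 mm deep (y, the going) and 171 mm tall (the rise). The first step rests on the floor; each subsequent step sits one going further in +y and one rise higher in +z, directly behind and above the previous step with no overlap.


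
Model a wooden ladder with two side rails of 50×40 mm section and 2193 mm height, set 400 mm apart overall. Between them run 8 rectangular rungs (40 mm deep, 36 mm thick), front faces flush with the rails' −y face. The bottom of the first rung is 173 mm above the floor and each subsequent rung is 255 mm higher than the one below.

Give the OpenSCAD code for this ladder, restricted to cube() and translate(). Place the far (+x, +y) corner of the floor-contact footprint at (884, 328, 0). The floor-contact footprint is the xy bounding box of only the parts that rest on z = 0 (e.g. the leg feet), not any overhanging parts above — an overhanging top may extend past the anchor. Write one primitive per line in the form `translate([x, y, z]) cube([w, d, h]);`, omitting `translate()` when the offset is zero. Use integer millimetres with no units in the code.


// rung span = 400 - 2*50 = 300
// rung[k] z = 173 + k*255
translate([484, 288, 0]) cube([50, 40, 2193]);
translate([834, 288, 0]) cube([50, 40, 2193]);
translate([534, 288, 173]) cube([300, 40, 36]);
translate([534, 288, 428]) cube([300, 40, 36]);
translate([534, 288, 683]) cube([300, 40, 36]);
translate([534, 288, 938]) cube([300, 40, 36]);
translate([534, 288, 1193]) cube([300, 40, 36]);
translate([534, 288, 1448]) cube([300, 40, 36]);
translate([534, 288, 1703]) cube([300, 40, 36]);
translate([534, 288, 1958]) cube([300, 40, 36]);


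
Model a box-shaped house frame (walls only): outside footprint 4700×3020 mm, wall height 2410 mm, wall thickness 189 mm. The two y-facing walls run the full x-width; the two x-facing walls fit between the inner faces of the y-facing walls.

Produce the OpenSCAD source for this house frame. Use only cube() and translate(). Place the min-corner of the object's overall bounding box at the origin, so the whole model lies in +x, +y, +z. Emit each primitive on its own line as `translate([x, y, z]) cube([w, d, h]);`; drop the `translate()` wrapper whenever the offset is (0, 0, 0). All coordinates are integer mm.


cube([4700, 189, 2410]);
translate([0, 2831, 0]) cube([4700, 189, 2410]);
translate([0, 189, 0]) cube([189, 2642, 2410]);
translate([4511, 189, 0]) cube([189, 2642, 2410]);


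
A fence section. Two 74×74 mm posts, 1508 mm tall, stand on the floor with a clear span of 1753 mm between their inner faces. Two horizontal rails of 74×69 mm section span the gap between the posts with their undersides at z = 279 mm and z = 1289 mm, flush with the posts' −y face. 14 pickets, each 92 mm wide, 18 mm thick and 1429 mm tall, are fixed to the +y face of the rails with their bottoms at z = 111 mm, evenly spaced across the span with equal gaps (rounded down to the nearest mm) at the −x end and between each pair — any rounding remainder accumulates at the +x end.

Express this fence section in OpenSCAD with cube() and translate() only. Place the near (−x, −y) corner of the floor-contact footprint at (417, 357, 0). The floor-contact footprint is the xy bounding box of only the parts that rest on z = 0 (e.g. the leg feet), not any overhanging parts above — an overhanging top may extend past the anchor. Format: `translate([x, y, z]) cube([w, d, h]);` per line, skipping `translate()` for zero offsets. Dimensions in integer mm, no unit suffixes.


translate([417, 357, 0]) cube([74, 74, 1508]);
translate([2244, 357, 0]) cube([74, 74, 1508]);
translate([491, 357, 279]) cube([1753, 74, 69]);
translate([491, 357, 1289]) cube([1753, 74, 69]);
translate([522, 431, 111]) cube([92, 18, 1429]);
translate([645, 431, 111]) cube([92, 18, 1429]);
translate([768, 431, 111]) cube([92, 18, 1429]);
translate([891, 431, 111]) cube([92, 18, 1429]);
translate([1014, 431, 111]) cube([92, 18, 1429]);
translate([1137, 431, 111]) cube([92, 18, 1429]);
translate([1260, 431, 111]) cube([92, 18, 1429]);
translate([1383, 431, 111]) cube([92, 18, 1429]);
translate([1506, 431, 111]) cube([92, 18, 1429]);
translate([1629, 431, 111]) cube([92, 18, 1429]);
translate([1752, 431, 111]) cube([92, 18, 1429]);
translate([1875, 431, 111]) cube([92, 18, 1429]);
translate([1998, 431, 111]) cube([92, 18, 1429]);
translate([2121, 431, 111]) cube([92, 18, 1429]);


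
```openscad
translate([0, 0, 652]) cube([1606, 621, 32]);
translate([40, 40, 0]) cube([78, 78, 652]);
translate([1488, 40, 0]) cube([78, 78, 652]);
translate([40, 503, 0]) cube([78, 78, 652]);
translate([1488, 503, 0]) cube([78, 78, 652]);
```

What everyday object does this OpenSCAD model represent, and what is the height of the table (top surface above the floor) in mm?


A table. The table height is 684 mm.

A 1606×621×32 slab sits at z = 652 on four 78 mm square posts — a table. The top surface is at 652 + 32 = 684 mm.


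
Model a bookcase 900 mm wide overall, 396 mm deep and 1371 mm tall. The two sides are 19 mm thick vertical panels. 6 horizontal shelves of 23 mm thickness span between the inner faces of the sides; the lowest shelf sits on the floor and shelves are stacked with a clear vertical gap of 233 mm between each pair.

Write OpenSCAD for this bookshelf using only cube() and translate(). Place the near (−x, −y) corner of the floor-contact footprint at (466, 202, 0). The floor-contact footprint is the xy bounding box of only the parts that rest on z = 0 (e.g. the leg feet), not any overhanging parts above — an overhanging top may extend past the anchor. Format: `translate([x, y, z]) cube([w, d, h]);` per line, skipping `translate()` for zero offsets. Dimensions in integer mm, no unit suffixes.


translate([466, 202, 0]) cube([19, 396, 1371]);
translate([1347, 202, 0]) cube([19, 396, 1371]);
translate([485, 202, 0]) cube([862, 396, 23]);
translate([485, 202, 256]) cube([862, 396, 23]);
translate([485, 202, 512]) cube([862, 396, 23]);
translate([485, 202, 768]) cube([862, 396, 23]);
translate([485, 202, 1024]) cube([862, 396, 23]);
translate([485, 202, 1280]) cube([862, 396, 23]);


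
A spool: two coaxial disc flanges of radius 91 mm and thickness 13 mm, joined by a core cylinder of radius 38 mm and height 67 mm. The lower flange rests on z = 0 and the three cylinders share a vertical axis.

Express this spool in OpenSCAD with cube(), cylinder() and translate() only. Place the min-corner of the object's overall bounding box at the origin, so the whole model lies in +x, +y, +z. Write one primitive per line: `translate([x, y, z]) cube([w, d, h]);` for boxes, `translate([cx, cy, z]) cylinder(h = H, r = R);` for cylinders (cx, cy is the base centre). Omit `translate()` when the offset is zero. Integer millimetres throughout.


translate([91, 91, 0]) cylinder(h = 13, r = 91);
translate([91, 91, 13]) cylinder(h = 67, r = 38);
translate([91, 91, 80]) cylinder(h = 13, r = 91);


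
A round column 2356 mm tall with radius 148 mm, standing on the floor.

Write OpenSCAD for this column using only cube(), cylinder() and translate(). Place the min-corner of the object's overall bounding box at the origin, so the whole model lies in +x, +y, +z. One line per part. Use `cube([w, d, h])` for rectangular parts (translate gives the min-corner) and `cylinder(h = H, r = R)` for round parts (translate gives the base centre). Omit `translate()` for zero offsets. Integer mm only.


translate([148, 148, 0]) cylinder(h = 2356, r = 148);


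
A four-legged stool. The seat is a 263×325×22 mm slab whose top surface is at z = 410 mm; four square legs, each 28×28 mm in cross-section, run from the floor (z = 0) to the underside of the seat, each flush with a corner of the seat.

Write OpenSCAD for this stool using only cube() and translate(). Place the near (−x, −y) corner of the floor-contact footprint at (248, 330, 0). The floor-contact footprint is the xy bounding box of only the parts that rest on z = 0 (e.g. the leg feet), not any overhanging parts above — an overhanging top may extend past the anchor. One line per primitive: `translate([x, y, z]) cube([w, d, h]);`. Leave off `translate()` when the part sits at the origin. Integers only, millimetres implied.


translate([248, 330, 388]) cube([263, 325, 22]);
translate([248, 330, 0]) cube([28, 28, 388]);
translate([483, 330, 0]) cube([28, 28, 388]);
translate([248, 627, 0]) cube([28, 28, 388]);
translate([483, 627, 0]) cube([28, 28, 388]);


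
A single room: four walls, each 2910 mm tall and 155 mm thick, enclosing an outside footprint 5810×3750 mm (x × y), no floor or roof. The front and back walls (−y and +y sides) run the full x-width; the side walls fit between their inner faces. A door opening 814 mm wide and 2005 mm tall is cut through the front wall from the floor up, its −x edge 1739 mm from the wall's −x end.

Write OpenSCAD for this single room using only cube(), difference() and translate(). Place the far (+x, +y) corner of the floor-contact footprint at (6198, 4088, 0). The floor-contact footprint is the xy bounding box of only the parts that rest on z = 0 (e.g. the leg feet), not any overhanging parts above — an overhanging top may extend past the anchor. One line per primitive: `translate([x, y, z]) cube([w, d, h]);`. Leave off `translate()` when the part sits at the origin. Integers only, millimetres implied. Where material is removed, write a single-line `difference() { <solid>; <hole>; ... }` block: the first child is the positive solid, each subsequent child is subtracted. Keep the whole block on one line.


difference() { translate([388, 338, 0]) cube([5810, 155, 2910]); translate([2127, 338, 0]) cube([814, 155, 2005]); }
translate([388, 3933, 0]) cube([5810, 155, 2910]);
translate([388, 493, 0]) cube([155, 3440, 2910]);
translate([6043, 493, 0]) cube([155, 3440, 2910]);


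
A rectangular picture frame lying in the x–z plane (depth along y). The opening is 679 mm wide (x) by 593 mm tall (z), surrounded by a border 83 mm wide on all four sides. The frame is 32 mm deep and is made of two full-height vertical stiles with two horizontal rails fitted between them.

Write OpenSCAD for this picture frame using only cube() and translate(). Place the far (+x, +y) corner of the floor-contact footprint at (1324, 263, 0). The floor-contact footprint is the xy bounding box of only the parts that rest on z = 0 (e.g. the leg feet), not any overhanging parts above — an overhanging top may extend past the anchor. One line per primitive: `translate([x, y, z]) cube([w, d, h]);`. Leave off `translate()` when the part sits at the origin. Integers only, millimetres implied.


translate([479, 231, 0]) cube([83, 32, 759]);
translate([1241, 231, 0]) cube([83, 32, 759]);
translate([562, 231, 0]) cube([679, 32, 83]);
translate([562, 231, 676]) cube([679, 32, 83]);


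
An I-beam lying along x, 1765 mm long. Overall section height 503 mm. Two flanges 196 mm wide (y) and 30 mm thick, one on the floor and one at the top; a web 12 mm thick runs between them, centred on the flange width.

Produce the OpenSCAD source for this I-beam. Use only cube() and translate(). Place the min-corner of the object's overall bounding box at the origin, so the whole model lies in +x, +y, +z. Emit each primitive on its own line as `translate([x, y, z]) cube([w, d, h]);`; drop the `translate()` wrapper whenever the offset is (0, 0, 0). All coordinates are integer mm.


cube([1765, 196, 30]);
translate([0, 92, 30]) cube([1765, 12, 443]);
translate([0, 0, 473]) cube([1765, 196, 30]);


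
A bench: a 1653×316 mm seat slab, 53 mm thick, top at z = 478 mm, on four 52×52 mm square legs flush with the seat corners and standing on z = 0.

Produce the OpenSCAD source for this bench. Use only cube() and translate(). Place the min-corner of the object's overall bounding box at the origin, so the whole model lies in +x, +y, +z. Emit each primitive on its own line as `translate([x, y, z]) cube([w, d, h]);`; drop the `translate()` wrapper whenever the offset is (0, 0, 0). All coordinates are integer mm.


translate([0, 0, 425]) cube([1653, 316, 53]);
cube([52, 52, 425]);
translate([0, 264, 0]) cube([52, 52, 425]);
translate([1601, 0, 0]) cube([52, 52, 425]);
translate([1601, 264, 0]) cube([52, 52, 425]);


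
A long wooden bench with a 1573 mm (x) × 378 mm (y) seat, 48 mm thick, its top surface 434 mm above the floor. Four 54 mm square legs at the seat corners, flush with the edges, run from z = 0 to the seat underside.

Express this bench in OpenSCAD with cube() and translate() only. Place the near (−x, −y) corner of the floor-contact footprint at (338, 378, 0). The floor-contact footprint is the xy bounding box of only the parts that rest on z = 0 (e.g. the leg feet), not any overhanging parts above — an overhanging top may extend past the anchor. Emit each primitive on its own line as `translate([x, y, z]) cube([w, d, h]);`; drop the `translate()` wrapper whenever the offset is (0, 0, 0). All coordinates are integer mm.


// leg_h = 434 − 48 = 386
translate([338, 378, 386]) cube([1573, 378, 48]);
translate([338, 378, 0]) cube([54, 54, 386]);
translate([338, 702, 0]) cube([54, 54, 386]);
translate([1857, 378, 0]) cube([54, 54, 386]);
translate([1857, 702, 0]) cube([54, 54, 386]);


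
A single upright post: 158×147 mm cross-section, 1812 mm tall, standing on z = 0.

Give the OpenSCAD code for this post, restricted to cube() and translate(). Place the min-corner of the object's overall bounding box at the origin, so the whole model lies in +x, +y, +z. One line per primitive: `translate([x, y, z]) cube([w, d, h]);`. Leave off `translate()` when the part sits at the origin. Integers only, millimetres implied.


cube([158, 147, 1812]);


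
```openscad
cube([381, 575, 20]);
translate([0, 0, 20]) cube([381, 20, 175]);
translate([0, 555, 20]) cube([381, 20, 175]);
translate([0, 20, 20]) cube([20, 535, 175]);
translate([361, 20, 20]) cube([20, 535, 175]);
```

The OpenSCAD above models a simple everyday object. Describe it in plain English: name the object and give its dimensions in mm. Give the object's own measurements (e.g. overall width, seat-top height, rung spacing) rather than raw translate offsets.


An open-topped rectangular box: outside dimensions 381×575×195 mm, with a uniform wall and base thickness of 20 mm. The base is a full 381×575 slab on the floor; four walls sit on top of the base. The front and back walls (the −y and +y sides) span the full width; the two side walls fit between them.


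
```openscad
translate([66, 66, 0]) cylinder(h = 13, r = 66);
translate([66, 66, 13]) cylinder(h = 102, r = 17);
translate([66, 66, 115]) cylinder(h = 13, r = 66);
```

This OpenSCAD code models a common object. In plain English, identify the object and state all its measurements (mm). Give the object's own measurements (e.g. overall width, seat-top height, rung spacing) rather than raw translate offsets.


A spool: two coaxial disc flanges of radius 66 mm and thickness 13 mm, joined by a core cylinder of radius 17 mm and height 102 mm. The lower flange rests on z = 0 and the three cylinders share a vertical axis.


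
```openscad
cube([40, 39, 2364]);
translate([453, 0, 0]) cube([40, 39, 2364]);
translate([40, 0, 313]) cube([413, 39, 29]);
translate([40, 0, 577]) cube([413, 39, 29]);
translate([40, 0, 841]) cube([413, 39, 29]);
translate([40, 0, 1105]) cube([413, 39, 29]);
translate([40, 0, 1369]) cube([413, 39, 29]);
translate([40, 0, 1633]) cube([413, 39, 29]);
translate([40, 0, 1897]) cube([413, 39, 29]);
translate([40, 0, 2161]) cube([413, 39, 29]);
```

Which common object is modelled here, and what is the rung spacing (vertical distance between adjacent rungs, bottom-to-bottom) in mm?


A ladder. The rung spacing is 264 mm.

Two tall 40×39 posts with 8 short bars between them — a ladder. Adjacent rungs sit at z = 313 and z = 577, so the spacing is 577 − 313 = 264 mm.


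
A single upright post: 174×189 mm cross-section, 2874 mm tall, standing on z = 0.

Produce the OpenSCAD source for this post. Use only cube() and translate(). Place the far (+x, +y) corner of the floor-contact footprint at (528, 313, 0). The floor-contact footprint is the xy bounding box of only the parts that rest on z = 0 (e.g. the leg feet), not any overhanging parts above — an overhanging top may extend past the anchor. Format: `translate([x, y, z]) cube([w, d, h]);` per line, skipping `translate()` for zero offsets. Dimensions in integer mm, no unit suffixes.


translate([354, 124, 0]) cube([174, 189, 2874]);


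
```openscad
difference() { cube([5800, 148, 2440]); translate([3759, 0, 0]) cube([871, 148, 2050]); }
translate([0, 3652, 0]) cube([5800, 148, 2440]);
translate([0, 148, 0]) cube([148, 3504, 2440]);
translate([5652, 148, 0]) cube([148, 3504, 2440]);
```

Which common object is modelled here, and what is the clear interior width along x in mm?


A single room. The interior width is 5504 mm.

Four walls enclosing a rectangle with a door in the front wall — a room. Outside width 5800 minus two 148 mm walls gives 5504 mm.


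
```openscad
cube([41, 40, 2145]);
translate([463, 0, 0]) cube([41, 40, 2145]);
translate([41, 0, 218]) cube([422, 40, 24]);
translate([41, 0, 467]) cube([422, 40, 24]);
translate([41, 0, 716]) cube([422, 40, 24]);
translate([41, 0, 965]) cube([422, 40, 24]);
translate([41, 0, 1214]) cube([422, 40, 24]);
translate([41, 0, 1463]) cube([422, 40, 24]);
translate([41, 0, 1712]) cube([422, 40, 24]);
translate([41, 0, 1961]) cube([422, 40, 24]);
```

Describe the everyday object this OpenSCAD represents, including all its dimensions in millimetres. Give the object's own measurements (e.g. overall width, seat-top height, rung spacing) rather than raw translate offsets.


A straight ladder. Two 41×40 mm vertical rails, 2145 mm tall, stand 504 mm apart (outside-to-outside) with their front faces coplanar on the −y side. 8 rungs, each 40 mm deep and 24 mm tall, span between the inner faces of the rails, front faces flush with the rails. The lowest rung's underside is at z = 218 mm and rungs are spaced 249 mm apart (underside to underside).


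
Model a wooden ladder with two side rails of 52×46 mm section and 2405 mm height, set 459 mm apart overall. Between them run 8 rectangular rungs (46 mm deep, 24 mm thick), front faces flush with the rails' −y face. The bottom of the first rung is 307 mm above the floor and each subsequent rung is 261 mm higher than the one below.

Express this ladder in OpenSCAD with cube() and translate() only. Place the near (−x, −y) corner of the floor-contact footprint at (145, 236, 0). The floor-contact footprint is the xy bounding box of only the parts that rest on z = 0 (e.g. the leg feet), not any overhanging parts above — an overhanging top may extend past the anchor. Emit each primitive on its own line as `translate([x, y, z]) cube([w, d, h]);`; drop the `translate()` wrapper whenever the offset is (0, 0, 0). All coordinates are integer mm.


translate([145, 236, 0]) cube([52, 46, 2405]);
translate([552, 236, 0]) cube([52, 46, 2405]);
translate([197, 236, 307]) cube([355, 46, 24]);
translate([197, 236, 568]) cube([355, 46, 24]);
translate([197, 236, 829]) cube([355, 46, 24]);
translate([197, 236, 1090]) cube([355, 46, 24]);
translate([197, 236, 1351]) cube([355, 46, 24]);
translate([197, 236, 1612]) cube([355, 46, 24]);
translate([197, 236, 1873]) cube([355, 46, 24]);
translate([197, 236, 2134]) cube([355, 46, 24]);


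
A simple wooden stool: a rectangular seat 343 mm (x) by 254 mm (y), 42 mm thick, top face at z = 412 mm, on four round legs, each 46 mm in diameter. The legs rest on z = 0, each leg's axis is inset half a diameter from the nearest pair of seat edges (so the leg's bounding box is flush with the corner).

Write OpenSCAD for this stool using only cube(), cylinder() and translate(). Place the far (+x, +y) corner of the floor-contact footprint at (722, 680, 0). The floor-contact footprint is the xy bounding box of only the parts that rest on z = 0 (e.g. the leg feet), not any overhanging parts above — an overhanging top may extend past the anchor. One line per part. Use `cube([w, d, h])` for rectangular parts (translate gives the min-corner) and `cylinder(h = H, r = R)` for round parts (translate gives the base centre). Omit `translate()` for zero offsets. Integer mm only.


translate([379, 426, 370]) cube([343, 254, 42]);
translate([402, 449, 0]) cylinder(h = 370, r = 23);
translate([699, 449, 0]) cylinder(h = 370, r = 23);
translate([402, 657, 0]) cylinder(h = 370, r = 23);
translate([699, 657, 0]) cylinder(h = 370, r = 23);


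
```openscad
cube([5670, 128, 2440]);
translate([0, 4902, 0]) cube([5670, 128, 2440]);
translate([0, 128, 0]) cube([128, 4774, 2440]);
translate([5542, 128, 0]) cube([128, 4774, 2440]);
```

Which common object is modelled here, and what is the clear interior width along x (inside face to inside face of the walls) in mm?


A house (or room) frame. The interior width is 5414 mm.

Four 2440 mm walls enclosing a rectangle with no floor or roof — a room or house frame. Outside width is 5670 mm and wall thickness is 128 mm, so the interior width is 5670 − 2 × 128 = 5414 mm.


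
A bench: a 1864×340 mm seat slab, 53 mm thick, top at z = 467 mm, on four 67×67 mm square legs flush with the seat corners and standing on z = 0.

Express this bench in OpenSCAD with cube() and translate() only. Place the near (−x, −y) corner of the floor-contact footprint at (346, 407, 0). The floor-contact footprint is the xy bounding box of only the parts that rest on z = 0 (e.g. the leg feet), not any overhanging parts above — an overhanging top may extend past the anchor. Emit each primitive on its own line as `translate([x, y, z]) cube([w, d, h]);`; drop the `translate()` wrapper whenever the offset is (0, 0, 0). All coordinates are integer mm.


translate([346, 407, 414]) cube([1864, 340, 53]);
translate([346, 407, 0]) cube([67, 67, 414]);
translate([346, 680, 0]) cube([67, 67, 414]);
translate([2143, 407, 0]) cube([67, 67, 414]);
translate([2143, 680, 0]) cube([67, 67, 414]);


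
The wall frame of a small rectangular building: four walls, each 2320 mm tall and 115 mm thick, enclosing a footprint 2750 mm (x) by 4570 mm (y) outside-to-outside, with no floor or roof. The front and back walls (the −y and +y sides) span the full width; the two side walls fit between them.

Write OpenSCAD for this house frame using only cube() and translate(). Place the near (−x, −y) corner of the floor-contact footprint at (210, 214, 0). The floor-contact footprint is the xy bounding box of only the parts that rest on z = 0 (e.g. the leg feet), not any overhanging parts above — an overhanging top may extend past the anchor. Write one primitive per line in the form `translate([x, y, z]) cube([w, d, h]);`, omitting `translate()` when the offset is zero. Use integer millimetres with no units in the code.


translate([210, 214, 0]) cube([2750, 115, 2320]);
translate([210, 4669, 0]) cube([2750, 115, 2320]);
translate([210, 329, 0]) cube([115, 4340, 2320]);
translate([2845, 329, 0]) cube([115, 4340, 2320]);


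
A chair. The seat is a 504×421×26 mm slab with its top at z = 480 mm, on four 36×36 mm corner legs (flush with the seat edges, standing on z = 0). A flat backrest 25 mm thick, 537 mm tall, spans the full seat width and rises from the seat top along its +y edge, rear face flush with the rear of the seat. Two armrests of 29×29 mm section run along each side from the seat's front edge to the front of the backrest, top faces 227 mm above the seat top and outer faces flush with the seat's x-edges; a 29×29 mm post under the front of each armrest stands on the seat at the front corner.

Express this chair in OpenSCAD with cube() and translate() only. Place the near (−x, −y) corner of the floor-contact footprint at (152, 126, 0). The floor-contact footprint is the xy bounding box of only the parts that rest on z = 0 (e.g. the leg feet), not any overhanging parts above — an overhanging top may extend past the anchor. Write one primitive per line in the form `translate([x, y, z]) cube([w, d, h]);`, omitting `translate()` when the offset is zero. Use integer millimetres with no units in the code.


translate([152, 126, 454]) cube([504, 421, 26]);
translate([152, 126, 0]) cube([36, 36, 454]);
translate([620, 126, 0]) cube([36, 36, 454]);
translate([152, 511, 0]) cube([36, 36, 454]);
translate([620, 511, 0]) cube([36, 36, 454]);
translate([152, 522, 480]) cube([504, 25, 537]);
translate([152, 126, 678]) cube([29, 396, 29]);
translate([627, 126, 678]) cube([29, 396, 29]);
translate([152, 126, 480]) cube([29, 29, 198]);
translate([627, 126, 480]) cube([29, 29, 198]);


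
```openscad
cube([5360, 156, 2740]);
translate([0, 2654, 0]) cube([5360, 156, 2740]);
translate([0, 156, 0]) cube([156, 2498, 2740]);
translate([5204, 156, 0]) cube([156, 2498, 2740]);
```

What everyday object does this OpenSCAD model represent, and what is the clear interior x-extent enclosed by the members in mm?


A house (or room) frame. The interior width is 5048 mm.

Four 2740 mm walls enclosing a rectangle with no floor or roof — a room or house frame. Outside width is 5360 mm and wall thickness is 156 mm, so the interior width is 5360 − 2 × 156 = 5048 mm.


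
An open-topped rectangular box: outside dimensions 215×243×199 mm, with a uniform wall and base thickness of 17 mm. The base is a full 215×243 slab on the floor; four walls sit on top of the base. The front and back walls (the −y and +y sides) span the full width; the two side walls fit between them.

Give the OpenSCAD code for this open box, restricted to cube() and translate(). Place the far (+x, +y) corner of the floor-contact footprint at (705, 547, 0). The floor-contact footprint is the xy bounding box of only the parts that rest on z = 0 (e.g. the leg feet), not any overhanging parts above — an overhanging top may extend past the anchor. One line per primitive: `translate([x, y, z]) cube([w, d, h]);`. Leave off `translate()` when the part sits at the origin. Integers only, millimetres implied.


translate([490, 304, 0]) cube([215, 243, 17]);
translate([490, 304, 17]) cube([215, 17, 182]);
translate([490, 530, 17]) cube([215, 17, 182]);
translate([490, 321, 17]) cube([17, 209, 182]);
translate([688, 321, 17]) cube([17, 209, 182]);
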